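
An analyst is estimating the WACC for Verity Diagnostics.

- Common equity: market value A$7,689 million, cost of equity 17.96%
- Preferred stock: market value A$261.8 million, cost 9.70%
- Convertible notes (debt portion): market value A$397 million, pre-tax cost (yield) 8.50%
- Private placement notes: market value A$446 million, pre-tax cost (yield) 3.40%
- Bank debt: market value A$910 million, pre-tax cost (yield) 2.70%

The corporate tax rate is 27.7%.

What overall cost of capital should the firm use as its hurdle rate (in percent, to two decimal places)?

Total capital V = 7689 + 261.8 + 397 + 446 + 910 = 9703.8.
Equity: weight = 7689/9703.8 = 0.7924; cost = 17.96%.
Preferred: weight = 261.8/9703.8 = 0.0270; cost = 9.7%.
Convertible notes (debt portion): weight = 397/9703.8 = 0.0409; after-tax cost = 8.5% × (1 − 27.7%) = 6.1455%.
Private placement notes: weight = 446/9703.8 = 0.0460; after-tax cost = 3.4% × (1 − 27.7%) = 2.4582%.
Bank debt: weight = 910/9703.8 = 0.0938; after-tax cost = 2.7% × (1 − 27.7%) = 1.9521%.
WACC = 0.7924 × 17.9600% + 0.0270 × 9.7000% + 0.0409 × 6.1455% + 0.0460 × 2.4582% + 0.0938 × 1.9521% = 15.0401%.

15.04%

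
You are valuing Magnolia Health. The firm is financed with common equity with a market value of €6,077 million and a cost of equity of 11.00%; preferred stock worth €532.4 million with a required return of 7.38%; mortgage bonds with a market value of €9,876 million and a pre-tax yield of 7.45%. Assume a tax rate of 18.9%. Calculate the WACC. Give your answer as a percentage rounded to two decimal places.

Total capital V = 6077 + 532.4 + 9876 = 16485.4.
Equity: weight = 6077/16485.4 = 0.3686; cost = 11%.
Preferred: weight = 532.4/16485.4 = 0.0323; cost = 7.38%.
Mortgage bonds: weight = 9876/16485.4 = 0.5991; after-tax cost = 7.45% × (1 − 18.9%) = 6.0420%.
WACC = 0.3686 × 11.0000% + 0.0323 × 7.3800% + 0.5991 × 6.0420% = 7.9128%.

7.91%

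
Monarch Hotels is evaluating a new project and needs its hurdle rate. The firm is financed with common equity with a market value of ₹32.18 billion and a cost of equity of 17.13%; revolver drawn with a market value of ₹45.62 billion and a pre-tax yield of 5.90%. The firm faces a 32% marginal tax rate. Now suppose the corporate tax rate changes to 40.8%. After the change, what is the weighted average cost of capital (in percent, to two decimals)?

9.13%

After the change:
Total capital V = 32.18 + 45.62 = 77.8.
Equity: weight = 32.18/77.8 = 0.4136; cost = 17.13%.
Revolver drawn: weight = 45.62/77.8 = 0.5864; after-tax cost = 5.9% × (1 − 40.8%) = 3.4928%.
WACC = 0.4136 × 17.1300% + 0.5864 × 3.4928% = 9.1335%.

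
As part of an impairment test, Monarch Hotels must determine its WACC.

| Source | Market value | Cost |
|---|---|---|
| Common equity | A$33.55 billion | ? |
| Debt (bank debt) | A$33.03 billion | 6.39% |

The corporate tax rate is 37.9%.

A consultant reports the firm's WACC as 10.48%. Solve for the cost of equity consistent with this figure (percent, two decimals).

16.89%

Total capital V = 33.55 + 33.03 = 66.58.
Equity weight = 33.55/66.58 = 0.5039.
Bank debt weight = 33.03/66.58 = 0.4961.
Debt contribution = 0.4961 × 6.39% × (1 − 37.9%) = 1.9686%.
Required equity contribution = 10.48% − 1.9686% = 8.5114%.
Re = 8.5114% / 0.5039 = 16.8909%.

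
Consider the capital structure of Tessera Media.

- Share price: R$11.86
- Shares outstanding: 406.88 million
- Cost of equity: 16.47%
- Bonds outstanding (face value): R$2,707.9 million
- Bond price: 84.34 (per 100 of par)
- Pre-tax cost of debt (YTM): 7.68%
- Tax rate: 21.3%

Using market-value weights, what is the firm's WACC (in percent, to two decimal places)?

Market value of equity E = 11.86 × 406.88m = 4825.5968m. Market value of debt D = 2707.9m × 84.34/100 = 2283.84286m.
Total capital V = 4825.5968 + 2283.84286 = 7109.43966.
Equity: weight = 4825.5968/7109.43966 = 0.6788; cost = 16.47%.
Bonds outstanding: weight = 2283.84286/7109.43966 = 0.3212; after-tax cost = 7.68% × (1 − 21.3%) = 6.0442%.
WACC = 0.6788 × 16.4700% + 0.3212 × 6.0442% = 13.1208%.

13.12%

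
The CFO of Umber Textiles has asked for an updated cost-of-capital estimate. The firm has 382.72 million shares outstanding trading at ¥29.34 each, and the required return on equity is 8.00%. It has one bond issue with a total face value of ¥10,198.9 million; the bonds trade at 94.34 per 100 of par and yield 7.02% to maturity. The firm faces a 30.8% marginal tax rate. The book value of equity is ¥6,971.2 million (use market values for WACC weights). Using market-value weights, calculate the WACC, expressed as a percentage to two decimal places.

6.55%

Market value of equity E = 29.34 × 382.72m = 11229.0048m. Market value of debt D = 10198.9m × 94.34/100 = 9621.64226m.
Total capital V = 11229.0048 + 9621.64226 = 20850.64706.
Equity: weight = 11229.0048/20850.64706 = 0.5385; cost = 8%.
Bonds outstanding: weight = 9621.64226/20850.64706 = 0.4615; after-tax cost = 7.02% × (1 − 30.8%) = 4.8578%.
WACC = 0.5385 × 8.0000% + 0.4615 × 4.8578% = 6.5500%.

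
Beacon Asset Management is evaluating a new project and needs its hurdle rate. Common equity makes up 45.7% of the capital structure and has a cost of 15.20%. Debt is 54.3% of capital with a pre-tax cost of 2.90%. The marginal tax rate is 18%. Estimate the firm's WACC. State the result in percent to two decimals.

8.24%

After-tax cost of debt = 2.9% × (1 − 18%) = 2.3780%.
WACC = 0.457 × 15.2000% + 0.543 × 2.3780% = 8.2377%.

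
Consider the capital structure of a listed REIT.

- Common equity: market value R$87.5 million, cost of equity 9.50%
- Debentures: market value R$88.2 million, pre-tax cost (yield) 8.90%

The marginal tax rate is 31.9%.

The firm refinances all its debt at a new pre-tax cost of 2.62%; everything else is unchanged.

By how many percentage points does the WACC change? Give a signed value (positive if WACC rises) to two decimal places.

-2.15 pp

Current WACC:
Total capital V = 87.5 + 88.2 = 175.7.
Equity: weight = 87.5/175.7 = 0.4980; cost = 9.5%.
Debentures: weight = 88.2/175.7 = 0.5020; after-tax cost = 8.9% × (1 − 31.9%) = 6.0609%.
WACC = 0.4980 × 9.5000% + 0.5020 × 6.0609% = 7.7736%.
After the change:
Total capital V = 87.5 + 88.2 = 175.7.
Equity: weight = 87.5/175.7 = 0.4980; cost = 9.5%.
Debentures: weight = 88.2/175.7 = 0.5020; after-tax cost = 2.62% × (1 − 31.9%) = 1.7842%.
WACC = 0.4980 × 9.5000% + 0.5020 × 1.7842% = 5.6267%.
Change in WACC = 5.6267% − 7.7736% = -2.1469 pp.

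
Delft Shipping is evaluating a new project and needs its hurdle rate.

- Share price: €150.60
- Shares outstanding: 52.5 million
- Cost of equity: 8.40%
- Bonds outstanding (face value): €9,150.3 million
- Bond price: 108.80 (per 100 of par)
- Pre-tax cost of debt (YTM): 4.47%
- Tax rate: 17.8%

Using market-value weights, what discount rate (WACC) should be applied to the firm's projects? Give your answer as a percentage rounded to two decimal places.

Market value of equity E = 150.6 × 52.5m = 7906.5m. Market value of debt D = 9150.3m × 108.8/100 = 9955.5264m.
Total capital V = 7906.5 + 9955.5264 = 17862.0264.
Equity: weight = 7906.5/17862.0264 = 0.4426; cost = 8.4%.
Bonds outstanding: weight = 9955.5264/17862.0264 = 0.5574; after-tax cost = 4.47% × (1 − 17.8%) = 3.6743%.
WACC = 0.4426 × 8.4000% + 0.5574 × 3.6743% = 5.7661%.

5.77%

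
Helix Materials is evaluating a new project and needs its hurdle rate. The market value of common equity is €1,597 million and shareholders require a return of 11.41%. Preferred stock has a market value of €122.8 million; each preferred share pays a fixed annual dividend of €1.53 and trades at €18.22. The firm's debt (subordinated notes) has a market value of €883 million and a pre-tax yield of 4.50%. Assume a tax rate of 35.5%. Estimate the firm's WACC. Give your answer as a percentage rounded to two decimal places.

Cost of preferred: Rp = 1.53 / 18.22 = 8.3974%.
Total capital V = 1597 + 122.8 + 883 = 2602.8.
Equity: weight = 1597/2602.8 = 0.6136; cost = 11.41%.
Preferred: weight = 122.8/2602.8 = 0.0472; cost = 8.3974%.
Subordinated notes: weight = 883/2602.8 = 0.3393; after-tax cost = 4.5% × (1 − 35.5%) = 2.9025%.
WACC = 0.6136 × 11.4100% + 0.0472 × 8.3974% + 0.3393 × 2.9025% = 8.3817%.

8.38%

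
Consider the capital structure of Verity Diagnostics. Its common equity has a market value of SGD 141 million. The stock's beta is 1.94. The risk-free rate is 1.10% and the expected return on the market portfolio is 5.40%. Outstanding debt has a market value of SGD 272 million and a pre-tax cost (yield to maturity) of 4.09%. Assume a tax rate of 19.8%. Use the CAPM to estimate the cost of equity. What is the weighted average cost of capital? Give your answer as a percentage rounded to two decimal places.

5.38%

Market risk premium = 5.4% − 1.1% = 4.3%.
Cost of equity via CAPM: Re = 1.1% + 1.94 × 4.3% = 9.4420%.
Total capital V = 141 + 272 = 413.
Equity: weight = 141/413 = 0.3414; cost = 9.442%.
Debt: weight = 272/413 = 0.6586; after-tax cost = 4.09% × (1 − 19.8%) = 3.2802%.
WACC = 0.3414 × 9.4420% + 0.6586 × 3.2802% = 5.3839%.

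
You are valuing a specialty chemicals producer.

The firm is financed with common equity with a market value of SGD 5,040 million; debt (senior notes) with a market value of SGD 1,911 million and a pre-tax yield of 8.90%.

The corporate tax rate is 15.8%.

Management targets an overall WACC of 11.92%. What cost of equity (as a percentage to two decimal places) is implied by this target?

Total capital V = 5040 + 1911 = 6951.
Equity weight = 5040/6951 = 0.7251.
Senior notes weight = 1911/6951 = 0.2749.
Debt contribution = 0.2749 × 8.9% × (1 − 15.8%) = 2.0602%.
Required equity contribution = 11.92% − 2.0602% = 9.8598%.
Re = 9.8598% / 0.7251 = 13.5983%.

13.60%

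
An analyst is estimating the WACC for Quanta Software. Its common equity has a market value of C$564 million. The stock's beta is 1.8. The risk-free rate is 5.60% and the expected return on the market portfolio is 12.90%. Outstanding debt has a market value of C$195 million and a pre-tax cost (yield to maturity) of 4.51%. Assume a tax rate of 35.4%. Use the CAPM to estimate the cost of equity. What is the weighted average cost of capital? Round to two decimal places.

Market risk premium = 12.9% − 5.6% = 7.3%.
Cost of equity via CAPM: Re = 5.6% + 1.8 × 7.3% = 18.7400%.
Total capital V = 564 + 195 = 759.
Equity: weight = 564/759 = 0.7431; cost = 18.74%.
Debt: weight = 195/759 = 0.2569; after-tax cost = 4.51% × (1 − 35.4%) = 2.9135%.
WACC = 0.7431 × 18.7400% + 0.2569 × 2.9135% = 14.6739%.

14.67%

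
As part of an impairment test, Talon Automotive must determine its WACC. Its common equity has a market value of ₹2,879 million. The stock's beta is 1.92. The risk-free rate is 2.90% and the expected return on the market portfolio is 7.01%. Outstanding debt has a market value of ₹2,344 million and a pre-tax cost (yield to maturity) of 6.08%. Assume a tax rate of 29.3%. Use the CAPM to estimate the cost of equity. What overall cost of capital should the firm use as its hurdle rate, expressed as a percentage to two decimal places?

Market risk premium = 7.01% − 2.9% = 4.11%.
Cost of equity via CAPM: Re = 2.9% + 1.92 × 4.11% = 10.7912%.
Total capital V = 2879 + 2344 = 5223.
Equity: weight = 2879/5223 = 0.5512; cost = 10.7912%.
Debt: weight = 2344/5223 = 0.4488; after-tax cost = 6.08% × (1 − 29.3%) = 4.2986%.
WACC = 0.5512 × 10.7912% + 0.4488 × 4.2986% = 7.8774%.

7.88%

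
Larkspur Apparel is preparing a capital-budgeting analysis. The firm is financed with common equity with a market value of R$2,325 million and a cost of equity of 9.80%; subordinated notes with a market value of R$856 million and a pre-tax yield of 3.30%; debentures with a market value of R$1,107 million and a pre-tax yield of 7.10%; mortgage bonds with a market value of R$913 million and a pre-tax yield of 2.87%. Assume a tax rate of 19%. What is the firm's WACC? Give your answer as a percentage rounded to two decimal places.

Total capital V = 2325 + 856 + 1107 + 913 = 5201.
Equity: weight = 2325/5201 = 0.4470; cost = 9.8%.
Subordinated notes: weight = 856/5201 = 0.1646; after-tax cost = 3.3% × (1 − 19%) = 2.6730%.
Debentures: weight = 1107/5201 = 0.2128; after-tax cost = 7.1% × (1 − 19%) = 5.7510%.
Mortgage bonds: weight = 913/5201 = 0.1755; after-tax cost = 2.87% × (1 − 19%) = 2.3247%.
WACC = 0.4470 × 9.8000% + 0.1646 × 2.6730% + 0.2128 × 5.7510% + 0.1755 × 2.3247% = 6.4530%.

6.45%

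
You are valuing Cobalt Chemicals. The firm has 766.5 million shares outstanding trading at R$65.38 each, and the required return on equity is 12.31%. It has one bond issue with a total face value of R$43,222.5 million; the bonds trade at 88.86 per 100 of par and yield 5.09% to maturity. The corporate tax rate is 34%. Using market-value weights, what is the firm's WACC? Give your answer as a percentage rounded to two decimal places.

8.43%

Market value of equity E = 65.38 × 766.5m = 50113.77m. Market value of debt D = 43222.5m × 88.86/100 = 38407.5135m.
Total capital V = 50113.77 + 38407.5135 = 88521.2835.
Equity: weight = 50113.77/88521.2835 = 0.5661; cost = 12.31%.
Bonds outstanding: weight = 38407.5135/88521.2835 = 0.4339; after-tax cost = 5.09% × (1 − 34%) = 3.3594%.
WACC = 0.5661 × 12.3100% + 0.4339 × 3.3594% = 8.4265%.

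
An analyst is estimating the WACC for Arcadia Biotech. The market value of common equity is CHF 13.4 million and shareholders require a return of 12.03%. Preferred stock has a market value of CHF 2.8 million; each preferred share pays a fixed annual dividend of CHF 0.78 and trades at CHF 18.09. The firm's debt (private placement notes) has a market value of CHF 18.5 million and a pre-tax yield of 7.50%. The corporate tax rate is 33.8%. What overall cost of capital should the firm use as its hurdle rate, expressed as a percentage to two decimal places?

7.64%

Cost of preferred: Rp = 0.78 / 18.09 = 4.3118%.
Total capital V = 13.4 + 2.8 + 18.5 = 34.7.
Equity: weight = 13.4/34.7 = 0.3862; cost = 12.03%.
Preferred: weight = 2.8/34.7 = 0.0807; cost = 4.3118%.
Private placement notes: weight = 18.5/34.7 = 0.5331; after-tax cost = 7.5% × (1 − 33.8%) = 4.9650%.
WACC = 0.3862 × 12.0300% + 0.0807 × 4.3118% + 0.5331 × 4.9650% = 7.6406%.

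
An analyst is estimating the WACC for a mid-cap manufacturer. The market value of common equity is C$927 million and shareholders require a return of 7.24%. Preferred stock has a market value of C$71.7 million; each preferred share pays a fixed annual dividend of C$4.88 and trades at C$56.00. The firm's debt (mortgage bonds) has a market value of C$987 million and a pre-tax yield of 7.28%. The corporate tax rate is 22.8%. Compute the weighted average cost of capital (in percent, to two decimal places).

6.49%

Cost of preferred: Rp = 4.88 / 56.0 = 8.7143%.
Total capital V = 927 + 71.7 + 987 = 1985.7.
Equity: weight = 927/1985.7 = 0.4668; cost = 7.24%.
Preferred: weight = 71.7/1985.7 = 0.0361; cost = 8.7143%.
Mortgage bonds: weight = 987/1985.7 = 0.4971; after-tax cost = 7.28% × (1 − 22.8%) = 5.6202%.
WACC = 0.4668 × 7.2400% + 0.0361 × 8.7143% + 0.4971 × 5.6202% = 6.4881%.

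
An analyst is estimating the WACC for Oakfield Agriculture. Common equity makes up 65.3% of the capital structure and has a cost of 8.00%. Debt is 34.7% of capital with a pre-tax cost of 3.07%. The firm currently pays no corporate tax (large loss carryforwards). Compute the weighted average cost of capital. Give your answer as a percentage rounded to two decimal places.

6.29%

After-tax cost of debt = 3.07% × (1 − 0%) = 3.0700%.
WACC = 0.653 × 8.0000% + 0.347 × 3.0700% = 6.2893%.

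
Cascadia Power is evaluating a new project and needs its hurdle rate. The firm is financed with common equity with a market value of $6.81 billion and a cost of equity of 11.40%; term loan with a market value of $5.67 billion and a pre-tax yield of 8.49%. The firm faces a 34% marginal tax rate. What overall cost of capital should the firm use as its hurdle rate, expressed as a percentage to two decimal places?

8.77%

Total capital V = 6.81 + 5.67 = 12.48.
Equity: weight = 6.81/12.48 = 0.5457; cost = 11.4%.
Term loan: weight = 5.67/12.48 = 0.4543; after-tax cost = 8.49% × (1 − 34%) = 5.6034%.
WACC = 0.5457 × 11.4000% + 0.4543 × 5.6034% = 8.7664%.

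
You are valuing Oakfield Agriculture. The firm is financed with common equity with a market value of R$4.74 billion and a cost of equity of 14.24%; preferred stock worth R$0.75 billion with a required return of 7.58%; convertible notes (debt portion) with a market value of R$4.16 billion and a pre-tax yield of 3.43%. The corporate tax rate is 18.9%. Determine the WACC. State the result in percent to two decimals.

8.78%

Total capital V = 4.74 + 0.75 + 4.16 = 9.65.
Equity: weight = 4.74/9.65 = 0.4912; cost = 14.24%.
Preferred: weight = 0.75/9.65 = 0.0777; cost = 7.58%.
Convertible notes (debt portion): weight = 4.16/9.65 = 0.4311; after-tax cost = 3.43% × (1 − 18.9%) = 2.7817%.
WACC = 0.4912 × 14.2400% + 0.0777 × 7.5800% + 0.4311 × 2.7817% = 8.7829%.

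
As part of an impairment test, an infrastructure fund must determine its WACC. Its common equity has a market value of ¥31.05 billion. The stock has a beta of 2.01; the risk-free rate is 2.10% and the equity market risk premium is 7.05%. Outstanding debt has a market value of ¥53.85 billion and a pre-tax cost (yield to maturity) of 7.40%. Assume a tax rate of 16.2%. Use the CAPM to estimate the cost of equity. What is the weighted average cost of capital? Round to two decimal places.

9.88%

Cost of equity via CAPM: Re = 2.1% + 2.01 × 7.05% = 16.2705%.
Total capital V = 31.05 + 53.85 = 84.9.
Equity: weight = 31.05/84.9 = 0.3657; cost = 16.2705%.
Debt: weight = 53.85/84.9 = 0.6343; after-tax cost = 7.4% × (1 − 16.2%) = 6.2012%.
WACC = 0.3657 × 16.2705% + 0.6343 × 6.2012% = 9.8838%.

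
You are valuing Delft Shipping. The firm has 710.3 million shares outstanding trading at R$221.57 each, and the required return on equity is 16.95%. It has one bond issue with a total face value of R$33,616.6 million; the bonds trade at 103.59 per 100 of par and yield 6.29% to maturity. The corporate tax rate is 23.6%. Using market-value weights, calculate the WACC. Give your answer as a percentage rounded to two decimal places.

14.75%

Market value of equity E = 221.57 × 710.3m = 157381.171m. Market value of debt D = 33616.6m × 103.59/100 = 34823.43594m.
Total capital V = 157381.171 + 34823.43594 = 192204.60694.
Equity: weight = 157381.171/192204.60694 = 0.8188; cost = 16.95%.
Bonds outstanding: weight = 34823.43594/192204.60694 = 0.1812; after-tax cost = 6.29% × (1 − 23.6%) = 4.8056%.
WACC = 0.8188 × 16.9500% + 0.1812 × 4.8056% = 14.7497%.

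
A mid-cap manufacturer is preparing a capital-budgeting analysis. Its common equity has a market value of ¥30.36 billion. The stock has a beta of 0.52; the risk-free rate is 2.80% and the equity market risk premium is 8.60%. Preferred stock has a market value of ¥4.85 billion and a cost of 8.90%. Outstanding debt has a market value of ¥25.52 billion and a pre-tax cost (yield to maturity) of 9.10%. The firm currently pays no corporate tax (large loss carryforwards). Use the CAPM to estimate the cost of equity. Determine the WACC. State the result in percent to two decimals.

Cost of equity via CAPM: Re = 2.8% + 0.52 × 8.6% = 7.2720%.
Total capital V = 30.36 + 4.85 + 25.52 = 60.73.
Equity: weight = 30.36/60.73 = 0.4999; cost = 7.272%.
Preferred: weight = 4.85/60.73 = 0.0799; cost = 8.9%.
Debt: weight = 25.52/60.73 = 0.4202; after-tax cost = 9.1% × (1 − 0%) = 9.1000%.
WACC = 0.4999 × 7.2720% + 0.0799 × 8.9000% + 0.4202 × 9.1000% = 8.1702%.

8.17%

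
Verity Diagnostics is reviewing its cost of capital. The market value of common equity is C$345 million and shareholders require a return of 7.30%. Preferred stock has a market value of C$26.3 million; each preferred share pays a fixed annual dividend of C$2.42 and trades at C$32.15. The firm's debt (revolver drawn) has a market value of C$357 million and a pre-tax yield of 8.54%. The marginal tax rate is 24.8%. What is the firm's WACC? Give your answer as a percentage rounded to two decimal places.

6.88%

Cost of preferred: Rp = 2.42 / 32.15 = 7.5272%.
Total capital V = 345 + 26.3 + 357 = 728.3.
Equity: weight = 345/728.3 = 0.4737; cost = 7.3%.
Preferred: weight = 26.3/728.3 = 0.0361; cost = 7.5272%.
Revolver drawn: weight = 357/728.3 = 0.4902; after-tax cost = 8.54% × (1 − 24.8%) = 6.4221%.
WACC = 0.4737 × 7.3000% + 0.0361 × 7.5272% + 0.4902 × 6.4221% = 6.8779%.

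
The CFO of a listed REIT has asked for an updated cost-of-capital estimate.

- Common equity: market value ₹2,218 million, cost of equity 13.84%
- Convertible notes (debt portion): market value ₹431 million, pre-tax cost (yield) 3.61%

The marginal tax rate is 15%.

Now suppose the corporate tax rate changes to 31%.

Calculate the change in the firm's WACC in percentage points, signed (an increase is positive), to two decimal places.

-0.09 pp

Current WACC:
Total capital V = 2218 + 431 = 2649.
Equity: weight = 2218/2649 = 0.8373; cost = 13.84%.
Convertible notes (debt portion): weight = 431/2649 = 0.1627; after-tax cost = 3.61% × (1 − 15%) = 3.0685%.
WACC = 0.8373 × 13.8400% + 0.1627 × 3.0685% = 12.0874%.
After the change:
Total capital V = 2218 + 431 = 2649.
Equity: weight = 2218/2649 = 0.8373; cost = 13.84%.
Convertible notes (debt portion): weight = 431/2649 = 0.1627; after-tax cost = 3.61% × (1 − 31%) = 2.4909%.
WACC = 0.8373 × 13.8400% + 0.1627 × 2.4909% = 11.9935%.
Change in WACC = 11.9935% − 12.0874% = -0.0940 pp.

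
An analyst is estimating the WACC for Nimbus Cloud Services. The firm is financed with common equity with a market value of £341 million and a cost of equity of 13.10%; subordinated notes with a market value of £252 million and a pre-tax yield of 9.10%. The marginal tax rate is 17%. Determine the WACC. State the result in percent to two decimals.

10.74%

Total capital V = 341 + 252 = 593.
Equity: weight = 341/593 = 0.5750; cost = 13.1%.
Subordinated notes: weight = 252/593 = 0.4250; after-tax cost = 9.1% × (1 − 17%) = 7.5530%.
WACC = 0.5750 × 13.1000% + 0.4250 × 7.5530% = 10.7428%.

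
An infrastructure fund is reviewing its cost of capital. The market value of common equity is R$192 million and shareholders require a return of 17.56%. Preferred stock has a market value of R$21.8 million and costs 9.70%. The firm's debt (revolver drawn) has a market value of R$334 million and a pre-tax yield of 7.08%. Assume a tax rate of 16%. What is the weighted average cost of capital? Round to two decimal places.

Total capital V = 192 + 21.8 + 334 = 547.8.
Equity: weight = 192/547.8 = 0.3505; cost = 17.56%.
Preferred: weight = 21.8/547.8 = 0.0398; cost = 9.7%.
Revolver drawn: weight = 334/547.8 = 0.6097; after-tax cost = 7.08% × (1 − 16%) = 5.9472%.
WACC = 0.3505 × 17.5600% + 0.0398 × 9.7000% + 0.6097 × 5.9472% = 10.1667%.

10.17%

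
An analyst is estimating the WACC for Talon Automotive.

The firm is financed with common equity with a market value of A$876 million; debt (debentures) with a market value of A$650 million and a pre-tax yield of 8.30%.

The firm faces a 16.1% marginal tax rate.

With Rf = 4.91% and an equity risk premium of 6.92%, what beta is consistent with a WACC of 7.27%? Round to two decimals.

0.37

Total capital V = 876 + 650 = 1526.
Equity weight = 876/1526 = 0.5740.
Debentures weight = 650/1526 = 0.4260.
Debt contribution = 0.4260 × 8.3% × (1 − 16.1%) = 2.9662%.
Required equity contribution = 7.27% − 2.9662% = 4.3038%  ⇒  Re = 7.4973%.
CAPM: 7.4973% = 4.91% + β × 6.92%  ⇒  β = 0.3739.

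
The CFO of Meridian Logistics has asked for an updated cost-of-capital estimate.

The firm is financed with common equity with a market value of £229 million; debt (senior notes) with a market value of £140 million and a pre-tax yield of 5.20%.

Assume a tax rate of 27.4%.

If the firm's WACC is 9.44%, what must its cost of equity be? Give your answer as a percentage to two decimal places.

Total capital V = 229 + 140 = 369.
Equity weight = 229/369 = 0.6206.
Senior notes weight = 140/369 = 0.3794.
Debt contribution = 0.3794 × 5.2% × (1 − 27.4%) = 1.4323%.
Required equity contribution = 9.44% − 1.4323% = 8.0077%.
Re = 8.0077% / 0.6206 = 12.9032%.

12.90%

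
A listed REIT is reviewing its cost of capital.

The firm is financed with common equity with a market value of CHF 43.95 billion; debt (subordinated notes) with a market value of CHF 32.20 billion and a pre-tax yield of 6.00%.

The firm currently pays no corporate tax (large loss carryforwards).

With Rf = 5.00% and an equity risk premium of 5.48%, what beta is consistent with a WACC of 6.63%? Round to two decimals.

Total capital V = 43.95 + 32.2 = 76.15.
Equity weight = 43.95/76.15 = 0.5772.
Subordinated notes weight = 32.2/76.15 = 0.4228.
Debt contribution = 0.4228 × 6% × (1 − 0%) = 2.5371%.
Required equity contribution = 6.63% − 2.5371% = 4.0929%  ⇒  Re = 7.0916%.
CAPM: 7.0916% = 5.0% + β × 5.48%  ⇒  β = 0.3817.

0.38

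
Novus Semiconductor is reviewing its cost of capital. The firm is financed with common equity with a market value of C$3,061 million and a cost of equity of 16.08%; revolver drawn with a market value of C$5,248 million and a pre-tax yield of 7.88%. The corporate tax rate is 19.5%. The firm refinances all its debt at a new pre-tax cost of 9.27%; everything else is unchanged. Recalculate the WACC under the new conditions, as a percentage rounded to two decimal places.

10.64%

After the change:
Total capital V = 3061 + 5248 = 8309.
Equity: weight = 3061/8309 = 0.3684; cost = 16.08%.
Revolver drawn: weight = 5248/8309 = 0.6316; after-tax cost = 9.27% × (1 − 19.5%) = 7.4623%.
WACC = 0.3684 × 16.0800% + 0.6316 × 7.4623% = 10.6371%.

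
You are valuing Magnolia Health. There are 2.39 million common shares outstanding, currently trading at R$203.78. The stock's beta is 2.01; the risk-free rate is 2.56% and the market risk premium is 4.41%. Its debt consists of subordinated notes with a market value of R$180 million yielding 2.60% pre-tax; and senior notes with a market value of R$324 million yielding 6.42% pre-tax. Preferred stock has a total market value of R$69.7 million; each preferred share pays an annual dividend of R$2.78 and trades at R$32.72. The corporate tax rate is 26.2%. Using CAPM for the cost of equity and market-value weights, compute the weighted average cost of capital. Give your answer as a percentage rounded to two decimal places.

Cost of equity via CAPM: Re = 2.56% + 2.01 × 4.41% = 11.4241%.
Cost of preferred: Rp = 2.78 / 32.72 = 8.4963%.
Market value of equity E = 203.78 × 2.39m = 487.0342m.
Total capital V = 487.0342 + 69.7 + 180 + 324 = 1060.7342.
Equity: weight = 487.0342/1060.7342 = 0.4591; cost = 11.4241%.
Preferred: weight = 69.7/1060.7342 = 0.0657; cost = 8.4963%.
Subordinated notes: weight = 180/1060.7342 = 0.1697; after-tax cost = 2.6% × (1 − 26.2%) = 1.9188%.
Senior notes: weight = 324/1060.7342 = 0.3054; after-tax cost = 6.42% × (1 − 26.2%) = 4.7380%.
WACC = 0.4591 × 11.4241% + 0.0657 × 8.4963% + 0.1697 × 1.9188% + 0.3054 × 4.7380% = 7.5765%.

7.58%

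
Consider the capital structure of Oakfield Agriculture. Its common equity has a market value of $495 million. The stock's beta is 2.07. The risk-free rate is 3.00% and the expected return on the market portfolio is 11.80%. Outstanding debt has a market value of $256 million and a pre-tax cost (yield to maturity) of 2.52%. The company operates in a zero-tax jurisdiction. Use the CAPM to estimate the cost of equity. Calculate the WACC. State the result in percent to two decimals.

Market risk premium = 11.8% − 3.0% = 8.8%.
Cost of equity via CAPM: Re = 3.0% + 2.07 × 8.8% = 21.2160%.
Total capital V = 495 + 256 = 751.
Equity: weight = 495/751 = 0.6591; cost = 21.216%.
Debt: weight = 256/751 = 0.3409; after-tax cost = 2.52% × (1 − 0%) = 2.5200%.
WACC = 0.6591 × 21.2160% + 0.3409 × 2.5200% = 14.8429%.

14.84%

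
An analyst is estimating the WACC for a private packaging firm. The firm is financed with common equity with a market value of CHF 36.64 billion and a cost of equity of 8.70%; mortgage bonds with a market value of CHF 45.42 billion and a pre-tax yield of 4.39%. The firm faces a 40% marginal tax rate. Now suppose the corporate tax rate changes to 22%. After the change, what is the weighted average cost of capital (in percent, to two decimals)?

5.78%

After the change:
Total capital V = 36.64 + 45.42 = 82.06.
Equity: weight = 36.64/82.06 = 0.4465; cost = 8.7%.
Mortgage bonds: weight = 45.42/82.06 = 0.5535; after-tax cost = 4.39% × (1 − 22%) = 3.4242%.
WACC = 0.4465 × 8.7000% + 0.5535 × 3.4242% = 5.7799%.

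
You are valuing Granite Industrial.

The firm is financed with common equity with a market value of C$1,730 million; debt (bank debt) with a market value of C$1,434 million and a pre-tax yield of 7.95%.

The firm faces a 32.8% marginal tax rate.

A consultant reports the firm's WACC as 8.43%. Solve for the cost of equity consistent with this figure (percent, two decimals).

10.99%

Total capital V = 1730 + 1434 = 3164.
Equity weight = 1730/3164 = 0.5468.
Bank debt weight = 1434/3164 = 0.4532.
Debt contribution = 0.4532 × 7.95% × (1 − 32.8%) = 2.4213%.
Required equity contribution = 8.43% − 2.4213% = 6.0087%.
Re = 6.0087% / 0.5468 = 10.9893%.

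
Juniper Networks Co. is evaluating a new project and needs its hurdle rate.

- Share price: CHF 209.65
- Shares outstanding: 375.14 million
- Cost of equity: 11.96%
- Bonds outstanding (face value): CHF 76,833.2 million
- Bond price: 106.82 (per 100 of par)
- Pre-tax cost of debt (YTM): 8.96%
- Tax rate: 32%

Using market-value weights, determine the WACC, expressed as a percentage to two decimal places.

Market value of equity E = 209.65 × 375.14m = 78648.101m. Market value of debt D = 76833.2m × 106.82/100 = 82073.22424m.
Total capital V = 78648.101 + 82073.22424 = 160721.32524.
Equity: weight = 78648.101/160721.32524 = 0.4893; cost = 11.96%.
Bonds outstanding: weight = 82073.22424/160721.32524 = 0.5107; after-tax cost = 8.96% × (1 − 32%) = 6.0928%.
WACC = 0.4893 × 11.9600% + 0.5107 × 6.0928% = 8.9639%.

8.96%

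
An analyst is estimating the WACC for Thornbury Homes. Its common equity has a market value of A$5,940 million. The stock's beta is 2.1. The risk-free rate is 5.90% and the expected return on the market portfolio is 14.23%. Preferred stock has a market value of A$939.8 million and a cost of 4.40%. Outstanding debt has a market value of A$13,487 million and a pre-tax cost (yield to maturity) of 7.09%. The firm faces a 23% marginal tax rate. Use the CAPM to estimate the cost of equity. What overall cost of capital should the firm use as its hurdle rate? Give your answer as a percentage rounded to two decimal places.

10.64%

Market risk premium = 14.23% − 5.9% = 8.33%.
Cost of equity via CAPM: Re = 5.9% + 2.1 × 8.33% = 23.3930%.
Total capital V = 5940 + 939.8 + 13487 = 20366.8.
Equity: weight = 5940/20366.8 = 0.2917; cost = 23.393%.
Preferred: weight = 939.8/20366.8 = 0.0461; cost = 4.4%.
Debt: weight = 13487/20366.8 = 0.6622; after-tax cost = 7.09% × (1 − 23%) = 5.4593%.
WACC = 0.2917 × 23.3930% + 0.0461 × 4.4000% + 0.6622 × 5.4593% = 10.6408%.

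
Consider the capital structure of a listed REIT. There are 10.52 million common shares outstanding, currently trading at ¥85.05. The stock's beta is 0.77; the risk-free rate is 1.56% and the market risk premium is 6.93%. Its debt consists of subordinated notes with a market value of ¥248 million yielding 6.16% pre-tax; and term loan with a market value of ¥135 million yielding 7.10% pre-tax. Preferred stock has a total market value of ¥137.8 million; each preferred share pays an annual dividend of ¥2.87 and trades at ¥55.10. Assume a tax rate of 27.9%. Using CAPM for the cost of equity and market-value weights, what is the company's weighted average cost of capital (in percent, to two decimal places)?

Cost of equity via CAPM: Re = 1.56% + 0.77 × 6.93% = 6.8961%.
Cost of preferred: Rp = 2.87 / 55.1 = 5.2087%.
Market value of equity E = 85.05 × 10.52m = 894.726m.
Total capital V = 894.726 + 137.8 + 248 + 135 = 1415.526.
Equity: weight = 894.726/1415.526 = 0.6321; cost = 6.8961%.
Preferred: weight = 137.8/1415.526 = 0.0973; cost = 5.2087%.
Subordinated notes: weight = 248/1415.526 = 0.1752; after-tax cost = 6.16% × (1 − 27.9%) = 4.4414%.
Term loan: weight = 135/1415.526 = 0.0954; after-tax cost = 7.1% × (1 − 27.9%) = 5.1191%.
WACC = 0.6321 × 6.8961% + 0.0973 × 5.2087% + 0.1752 × 4.4414% + 0.0954 × 5.1191% = 6.1323%.

6.13%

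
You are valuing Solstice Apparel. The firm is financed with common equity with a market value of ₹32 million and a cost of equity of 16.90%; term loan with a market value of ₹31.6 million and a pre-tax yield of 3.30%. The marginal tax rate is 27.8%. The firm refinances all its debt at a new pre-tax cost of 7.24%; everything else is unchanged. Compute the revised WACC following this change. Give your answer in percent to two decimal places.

11.10%

After the change:
Total capital V = 32 + 31.6 = 63.6.
Equity: weight = 32/63.6 = 0.5031; cost = 16.9%.
Term loan: weight = 31.6/63.6 = 0.4969; after-tax cost = 7.24% × (1 − 27.8%) = 5.2273%.
WACC = 0.5031 × 16.9000% + 0.4969 × 5.2273% = 11.1003%.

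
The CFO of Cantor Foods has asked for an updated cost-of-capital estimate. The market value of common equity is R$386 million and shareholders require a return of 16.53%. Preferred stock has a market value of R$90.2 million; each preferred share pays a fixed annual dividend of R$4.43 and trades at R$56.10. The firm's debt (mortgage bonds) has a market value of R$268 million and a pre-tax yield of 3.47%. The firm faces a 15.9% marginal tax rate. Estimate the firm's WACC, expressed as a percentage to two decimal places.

Cost of preferred: Rp = 4.43 / 56.1 = 7.8966%.
Total capital V = 386 + 90.2 + 268 = 744.2.
Equity: weight = 386/744.2 = 0.5187; cost = 16.53%.
Preferred: weight = 90.2/744.2 = 0.1212; cost = 7.8966%.
Mortgage bonds: weight = 268/744.2 = 0.3601; after-tax cost = 3.47% × (1 − 15.9%) = 2.9183%.
WACC = 0.5187 × 16.5300% + 0.1212 × 7.8966% + 0.3601 × 2.9183% = 10.5818%.

10.58%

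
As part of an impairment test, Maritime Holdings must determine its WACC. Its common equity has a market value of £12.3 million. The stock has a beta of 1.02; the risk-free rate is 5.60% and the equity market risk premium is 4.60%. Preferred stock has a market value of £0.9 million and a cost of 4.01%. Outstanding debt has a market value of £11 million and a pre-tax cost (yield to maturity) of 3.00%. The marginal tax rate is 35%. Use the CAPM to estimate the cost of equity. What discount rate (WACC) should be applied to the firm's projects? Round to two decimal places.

6.27%

Cost of equity via CAPM: Re = 5.6% + 1.02 × 4.6% = 10.2920%.
Total capital V = 12.3 + 0.9 + 11 = 24.2.
Equity: weight = 12.3/24.2 = 0.5083; cost = 10.292%.
Preferred: weight = 0.9/24.2 = 0.0372; cost = 4.01%.
Debt: weight = 11/24.2 = 0.4545; after-tax cost = 3% × (1 − 35%) = 1.9500%.
WACC = 0.5083 × 10.2920% + 0.0372 × 4.0100% + 0.4545 × 1.9500% = 6.2666%.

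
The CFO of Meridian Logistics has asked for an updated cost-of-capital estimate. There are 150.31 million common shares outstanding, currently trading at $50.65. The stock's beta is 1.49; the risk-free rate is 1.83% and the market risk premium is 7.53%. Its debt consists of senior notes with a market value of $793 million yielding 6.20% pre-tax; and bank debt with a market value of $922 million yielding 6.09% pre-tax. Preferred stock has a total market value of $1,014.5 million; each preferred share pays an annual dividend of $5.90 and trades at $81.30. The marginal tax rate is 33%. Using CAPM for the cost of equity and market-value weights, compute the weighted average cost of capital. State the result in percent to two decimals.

Cost of equity via CAPM: Re = 1.83% + 1.49 × 7.53% = 13.0497%.
Cost of preferred: Rp = 5.9 / 81.3 = 7.2571%.
Market value of equity E = 50.65 × 150.31m = 7613.2015m.
Total capital V = 7613.2015 + 1014.5 + 793 + 922 = 10342.7015.
Equity: weight = 7613.2015/10342.7015 = 0.7361; cost = 13.0497%.
Preferred: weight = 1014.5/10342.7015 = 0.0981; cost = 7.2571%.
Senior notes: weight = 793/10342.7015 = 0.0767; after-tax cost = 6.2% × (1 − 33%) = 4.1540%.
Bank debt: weight = 922/10342.7015 = 0.0891; after-tax cost = 6.09% × (1 − 33%) = 4.0803%.
WACC = 0.7361 × 13.0497% + 0.0981 × 7.2571% + 0.0767 × 4.1540% + 0.0891 × 4.0803% = 10.9999%.

11.00%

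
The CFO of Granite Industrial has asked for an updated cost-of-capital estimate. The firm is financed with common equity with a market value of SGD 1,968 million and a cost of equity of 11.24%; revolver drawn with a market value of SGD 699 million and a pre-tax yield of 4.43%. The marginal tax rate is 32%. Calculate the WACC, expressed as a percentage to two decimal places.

9.08%

Total capital V = 1968 + 699 = 2667.
Equity: weight = 1968/2667 = 0.7379; cost = 11.24%.
Revolver drawn: weight = 699/2667 = 0.2621; after-tax cost = 4.43% × (1 − 32%) = 3.0124%.
WACC = 0.7379 × 11.2400% + 0.2621 × 3.0124% = 9.0836%.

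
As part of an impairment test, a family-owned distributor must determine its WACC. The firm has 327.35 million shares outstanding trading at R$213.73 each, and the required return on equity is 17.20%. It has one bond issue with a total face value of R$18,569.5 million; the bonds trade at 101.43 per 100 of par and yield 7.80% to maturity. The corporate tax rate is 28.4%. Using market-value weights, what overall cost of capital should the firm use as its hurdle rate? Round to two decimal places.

14.74%

Market value of equity E = 213.73 × 327.35m = 69964.5155m. Market value of debt D = 18569.5m × 101.43/100 = 18835.04385m.
Total capital V = 69964.5155 + 18835.04385 = 88799.55935.
Equity: weight = 69964.5155/88799.55935 = 0.7879; cost = 17.2%.
Bonds outstanding: weight = 18835.04385/88799.55935 = 0.2121; after-tax cost = 7.8% × (1 − 28.4%) = 5.5848%.
WACC = 0.7879 × 17.2000% + 0.2121 × 5.5848% = 14.7363%.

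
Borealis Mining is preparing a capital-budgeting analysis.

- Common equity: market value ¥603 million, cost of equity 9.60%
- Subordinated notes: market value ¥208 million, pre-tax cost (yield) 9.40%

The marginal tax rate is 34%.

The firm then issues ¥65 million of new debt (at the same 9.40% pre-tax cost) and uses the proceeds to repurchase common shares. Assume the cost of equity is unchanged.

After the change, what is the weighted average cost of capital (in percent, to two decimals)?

After the change:
Total capital V = 538 + 273 = 811.
Equity: weight = 538/811 = 0.6634; cost = 9.6%.
Subordinated notes: weight = 273/811 = 0.3366; after-tax cost = 9.4% × (1 − 34%) = 6.2040%.
WACC = 0.6634 × 9.6000% + 0.3366 × 6.2040% = 8.4568%.

8.46%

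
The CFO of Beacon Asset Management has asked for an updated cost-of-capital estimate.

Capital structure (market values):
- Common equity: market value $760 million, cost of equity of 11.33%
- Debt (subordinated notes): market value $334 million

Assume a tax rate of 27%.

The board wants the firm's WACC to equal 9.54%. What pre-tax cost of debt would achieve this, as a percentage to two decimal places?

7.49%

Total capital V = 760 + 334 = 1094.
Equity weight = 760/1094 = 0.6947.
Subordinated notes weight = 334/1094 = 0.3053.
Equity contribution = 0.6947 × 11.33% = 7.8709%.
Remaining for debt = 9.54% − 7.8709% = 1.6691%.
Rd × (1 − 27%) × 0.3053 = 1.6691%  ⇒  Rd = 7.4890%.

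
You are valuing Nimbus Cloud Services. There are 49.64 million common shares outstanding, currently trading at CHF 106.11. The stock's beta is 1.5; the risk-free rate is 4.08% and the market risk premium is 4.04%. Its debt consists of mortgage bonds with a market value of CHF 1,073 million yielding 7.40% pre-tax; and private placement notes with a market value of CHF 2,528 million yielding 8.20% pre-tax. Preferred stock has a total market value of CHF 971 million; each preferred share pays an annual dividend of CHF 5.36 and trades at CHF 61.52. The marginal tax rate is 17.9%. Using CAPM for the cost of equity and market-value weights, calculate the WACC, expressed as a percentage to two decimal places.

8.68%

Cost of equity via CAPM: Re = 4.08% + 1.5 × 4.04% = 10.1400%.
Cost of preferred: Rp = 5.36 / 61.52 = 8.7126%.
Market value of equity E = 106.11 × 49.64m = 5267.3004m.
Total capital V = 5267.3004 + 971 + 1073 + 2528 = 9839.3004.
Equity: weight = 5267.3004/9839.3004 = 0.5353; cost = 10.14%.
Preferred: weight = 971/9839.3004 = 0.0987; cost = 8.7126%.
Mortgage bonds: weight = 1073/9839.3004 = 0.1091; after-tax cost = 7.4% × (1 − 17.9%) = 6.0754%.
Private placement notes: weight = 2528/9839.3004 = 0.2569; after-tax cost = 8.2% × (1 − 17.9%) = 6.7322%.
WACC = 0.5353 × 10.1400% + 0.0987 × 8.7126% + 0.1091 × 6.0754% + 0.2569 × 6.7322% = 8.6803%.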